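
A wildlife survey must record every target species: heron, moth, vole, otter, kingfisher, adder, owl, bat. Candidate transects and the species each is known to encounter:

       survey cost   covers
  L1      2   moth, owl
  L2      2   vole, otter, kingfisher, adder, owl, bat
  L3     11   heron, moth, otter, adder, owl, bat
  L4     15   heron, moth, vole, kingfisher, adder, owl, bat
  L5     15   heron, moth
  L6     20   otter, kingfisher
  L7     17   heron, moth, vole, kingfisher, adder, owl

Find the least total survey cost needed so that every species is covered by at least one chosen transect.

13

L2, L3 cover every species at survey cost 2 + 11 = 13.
Any cover uses at least 2 transects; among all covering selections none totals below 13.
Greedy by coverage-per-survey cost would pick L2, L1, L3 for 15 — worse than the optimum 13.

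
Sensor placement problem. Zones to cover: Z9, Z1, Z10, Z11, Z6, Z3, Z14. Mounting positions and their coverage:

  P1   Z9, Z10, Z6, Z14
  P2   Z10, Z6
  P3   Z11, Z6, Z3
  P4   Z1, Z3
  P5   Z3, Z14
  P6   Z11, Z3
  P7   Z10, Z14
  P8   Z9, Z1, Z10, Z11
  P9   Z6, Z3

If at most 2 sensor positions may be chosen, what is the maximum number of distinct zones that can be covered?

Choosing P1, P3 covers {Z9, Z10, Z11, Z6, Z3, Z14} — 6 zones.
No choice of 2 sensor positions does better; here Z1 is left uncovered.

6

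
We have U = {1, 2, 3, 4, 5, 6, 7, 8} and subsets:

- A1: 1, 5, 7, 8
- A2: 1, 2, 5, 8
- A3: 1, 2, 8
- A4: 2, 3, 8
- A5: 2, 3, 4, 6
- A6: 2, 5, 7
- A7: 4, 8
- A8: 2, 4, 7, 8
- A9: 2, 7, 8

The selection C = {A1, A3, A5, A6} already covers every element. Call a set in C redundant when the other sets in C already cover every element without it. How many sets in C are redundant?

Drop A1: the rest still cover every element — redundant.
Drop A3: the rest still cover every element — redundant.
Drop A5: 3, 4, 6 uncovered — not redundant.
Drop A6: the rest still cover every element — redundant.
3 redundant: A1, A3, A6.

3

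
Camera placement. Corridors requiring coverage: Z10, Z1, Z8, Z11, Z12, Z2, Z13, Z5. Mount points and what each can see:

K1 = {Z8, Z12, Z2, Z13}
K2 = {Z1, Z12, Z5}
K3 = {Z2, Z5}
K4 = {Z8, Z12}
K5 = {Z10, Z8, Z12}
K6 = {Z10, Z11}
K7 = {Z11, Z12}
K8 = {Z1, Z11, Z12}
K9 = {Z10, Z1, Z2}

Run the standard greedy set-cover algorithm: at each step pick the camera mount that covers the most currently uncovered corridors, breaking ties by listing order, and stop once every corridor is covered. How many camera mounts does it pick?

Pick 1: K1 covers 4 new corridors (Z8, Z12, Z2, Z13).
Pick 2: K2 covers 2 new corridors (Z1, Z5).
Pick 3: K6 covers 2 new corridors (Z10, Z11).
Greedy uses 3 camera mounts.

3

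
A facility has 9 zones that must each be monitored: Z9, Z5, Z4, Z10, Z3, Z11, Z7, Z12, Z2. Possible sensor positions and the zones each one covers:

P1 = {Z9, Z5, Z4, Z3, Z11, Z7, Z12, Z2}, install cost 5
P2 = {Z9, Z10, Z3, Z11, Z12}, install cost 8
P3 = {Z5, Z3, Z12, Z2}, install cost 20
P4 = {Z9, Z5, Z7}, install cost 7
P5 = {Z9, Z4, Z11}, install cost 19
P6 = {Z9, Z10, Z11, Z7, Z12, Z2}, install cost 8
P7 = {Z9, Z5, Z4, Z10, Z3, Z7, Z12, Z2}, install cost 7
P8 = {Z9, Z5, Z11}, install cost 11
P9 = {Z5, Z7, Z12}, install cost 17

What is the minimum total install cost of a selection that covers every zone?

12

P1, P7 cover every zone at install cost 5 + 7 = 12.
Any cover uses at least 2 sensor positions; among all covering selections none totals below 12.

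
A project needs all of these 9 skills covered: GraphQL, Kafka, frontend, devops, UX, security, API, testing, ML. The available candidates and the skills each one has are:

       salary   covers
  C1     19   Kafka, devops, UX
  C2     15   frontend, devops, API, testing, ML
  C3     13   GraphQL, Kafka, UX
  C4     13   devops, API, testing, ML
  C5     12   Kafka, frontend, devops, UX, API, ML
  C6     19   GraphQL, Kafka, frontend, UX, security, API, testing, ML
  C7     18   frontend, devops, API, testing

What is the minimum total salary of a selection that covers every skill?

C5, C6 cover every skill at salary 12 + 19 = 31.
Any cover uses at least 2 candidates; among all covering selections none totals below 31.

31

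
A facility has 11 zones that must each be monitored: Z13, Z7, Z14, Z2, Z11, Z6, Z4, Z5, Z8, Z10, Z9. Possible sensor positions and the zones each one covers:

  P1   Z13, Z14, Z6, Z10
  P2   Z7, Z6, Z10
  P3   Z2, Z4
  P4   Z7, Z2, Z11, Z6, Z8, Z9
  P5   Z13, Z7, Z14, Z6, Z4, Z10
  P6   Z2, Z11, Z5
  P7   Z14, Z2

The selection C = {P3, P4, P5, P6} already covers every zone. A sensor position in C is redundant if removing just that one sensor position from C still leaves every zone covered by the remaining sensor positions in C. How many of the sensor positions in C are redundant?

Drop P3: the rest still cover every zone — redundant.
Drop P4: Z8, Z9 uncovered — not redundant.
Drop P5: Z13, Z14, Z10 uncovered — not redundant.
Drop P6: Z5 uncovered — not redundant.
1 redundant: P3.

1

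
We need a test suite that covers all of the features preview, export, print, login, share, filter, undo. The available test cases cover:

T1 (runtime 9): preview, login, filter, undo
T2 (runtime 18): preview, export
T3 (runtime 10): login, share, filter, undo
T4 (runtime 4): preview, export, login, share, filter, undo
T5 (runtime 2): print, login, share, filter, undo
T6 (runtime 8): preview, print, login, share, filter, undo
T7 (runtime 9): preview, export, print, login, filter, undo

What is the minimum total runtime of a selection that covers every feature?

6

T4, T5 cover every feature at runtime 4 + 2 = 6.
Any cover uses at least 2 test cases; among all covering selections none totals below 6.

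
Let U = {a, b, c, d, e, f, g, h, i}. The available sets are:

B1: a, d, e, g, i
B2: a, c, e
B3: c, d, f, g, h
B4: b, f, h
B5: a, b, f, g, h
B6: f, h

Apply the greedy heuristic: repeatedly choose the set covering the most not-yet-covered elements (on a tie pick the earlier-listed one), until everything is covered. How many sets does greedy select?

Pick 1: B1 covers 5 new elements (a, d, e, g, i).
Pick 2: B3 covers 3 new elements (c, f, h).
Pick 3: B4 covers 1 new elements (b).
Greedy uses 3 sets.

3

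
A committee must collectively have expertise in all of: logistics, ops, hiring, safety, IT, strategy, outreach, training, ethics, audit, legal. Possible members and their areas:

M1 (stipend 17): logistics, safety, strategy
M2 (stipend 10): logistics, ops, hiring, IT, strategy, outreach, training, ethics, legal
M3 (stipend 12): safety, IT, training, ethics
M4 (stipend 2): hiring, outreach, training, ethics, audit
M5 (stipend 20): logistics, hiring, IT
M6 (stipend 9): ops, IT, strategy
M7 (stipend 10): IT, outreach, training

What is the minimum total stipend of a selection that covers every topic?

24

M2, M3, M4 cover every topic at stipend 10 + 12 + 2 = 24.
Any cover uses at least 3 members; among all covering selections none totals below 24.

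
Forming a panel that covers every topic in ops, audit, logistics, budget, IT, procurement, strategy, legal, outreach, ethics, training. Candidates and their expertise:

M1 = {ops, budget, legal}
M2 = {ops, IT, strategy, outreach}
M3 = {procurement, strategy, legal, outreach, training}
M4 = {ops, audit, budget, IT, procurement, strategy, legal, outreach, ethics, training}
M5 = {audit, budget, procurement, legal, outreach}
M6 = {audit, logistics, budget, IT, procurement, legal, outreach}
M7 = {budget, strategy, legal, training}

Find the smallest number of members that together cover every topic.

2

M4, M6 together cover {ops, audit, logistics, budget, IT, procurement, strategy, legal, outreach, ethics, training} — every topic.
No single member contains all 11 topics, so 2 is optimal.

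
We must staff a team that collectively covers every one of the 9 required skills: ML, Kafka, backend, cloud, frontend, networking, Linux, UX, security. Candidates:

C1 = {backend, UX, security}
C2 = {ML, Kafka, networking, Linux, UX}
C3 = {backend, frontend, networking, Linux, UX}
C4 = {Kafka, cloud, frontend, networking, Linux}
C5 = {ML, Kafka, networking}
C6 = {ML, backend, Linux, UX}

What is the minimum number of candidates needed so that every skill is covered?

3

C1, C2, C4 together cover {ML, Kafka, backend, cloud, frontend, networking, Linux, UX, security} — every skill.
No 2 of the 6 candidates cover everything (all 15 pairs fall short), so 3 is minimum.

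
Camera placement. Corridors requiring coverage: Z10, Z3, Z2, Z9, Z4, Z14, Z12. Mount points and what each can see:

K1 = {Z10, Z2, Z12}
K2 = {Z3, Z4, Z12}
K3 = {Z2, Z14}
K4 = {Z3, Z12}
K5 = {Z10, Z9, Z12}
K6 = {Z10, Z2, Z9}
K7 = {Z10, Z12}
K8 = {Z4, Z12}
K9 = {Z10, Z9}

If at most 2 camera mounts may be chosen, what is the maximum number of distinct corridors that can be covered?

6

Choosing K2, K6 covers {Z10, Z3, Z2, Z9, Z4, Z12} — 6 corridors.
No choice of 2 camera mounts does better; here Z14 is left uncovered.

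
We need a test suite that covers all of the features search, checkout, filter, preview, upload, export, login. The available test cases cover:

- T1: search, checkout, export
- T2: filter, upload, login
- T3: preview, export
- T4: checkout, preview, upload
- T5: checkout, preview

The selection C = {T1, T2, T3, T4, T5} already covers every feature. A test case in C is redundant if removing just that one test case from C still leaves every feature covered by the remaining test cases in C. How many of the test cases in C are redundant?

Drop T1: search uncovered — not redundant.
Drop T2: filter, login uncovered — not redundant.
Drop T3: the rest still cover every feature — redundant.
Drop T4: the rest still cover every feature — redundant.
Drop T5: the rest still cover every feature — redundant.
3 redundant: T3, T4, T5.

3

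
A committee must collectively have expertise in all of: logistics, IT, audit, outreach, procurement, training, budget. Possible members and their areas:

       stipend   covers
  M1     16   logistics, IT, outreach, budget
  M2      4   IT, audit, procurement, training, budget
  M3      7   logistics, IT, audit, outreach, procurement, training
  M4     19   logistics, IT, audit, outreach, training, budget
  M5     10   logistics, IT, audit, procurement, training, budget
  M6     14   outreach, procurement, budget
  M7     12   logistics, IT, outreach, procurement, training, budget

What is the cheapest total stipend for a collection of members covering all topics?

M2, M3 cover every topic at stipend 4 + 7 = 11.
Any cover uses at least 2 members; among all covering selections none totals below 11.

11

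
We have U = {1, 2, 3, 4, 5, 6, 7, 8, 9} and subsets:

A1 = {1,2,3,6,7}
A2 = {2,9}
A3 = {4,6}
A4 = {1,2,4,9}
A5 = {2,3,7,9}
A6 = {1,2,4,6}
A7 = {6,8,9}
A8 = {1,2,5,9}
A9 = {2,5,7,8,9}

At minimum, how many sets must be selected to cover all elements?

3

A1, A3, A9 together cover {1, 2, 3, 4, 5, 6, 7, 8, 9} — every element.
No 2 of the 9 sets cover everything (all 36 pairs fall short), so 3 is minimum.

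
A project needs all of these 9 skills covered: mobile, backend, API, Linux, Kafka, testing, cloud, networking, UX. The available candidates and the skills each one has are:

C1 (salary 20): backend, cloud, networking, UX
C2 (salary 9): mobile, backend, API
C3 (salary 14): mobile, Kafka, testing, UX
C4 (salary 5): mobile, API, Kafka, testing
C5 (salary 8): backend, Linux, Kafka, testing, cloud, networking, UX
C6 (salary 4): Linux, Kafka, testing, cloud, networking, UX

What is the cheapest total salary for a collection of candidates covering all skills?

13

C2, C6 cover every skill at salary 9 + 4 = 13.
Any cover uses at least 2 candidates; among all covering selections none totals below 13.
Greedy by coverage-per-salary would pick C6, C4, C5 for 17 — worse than the optimum 13.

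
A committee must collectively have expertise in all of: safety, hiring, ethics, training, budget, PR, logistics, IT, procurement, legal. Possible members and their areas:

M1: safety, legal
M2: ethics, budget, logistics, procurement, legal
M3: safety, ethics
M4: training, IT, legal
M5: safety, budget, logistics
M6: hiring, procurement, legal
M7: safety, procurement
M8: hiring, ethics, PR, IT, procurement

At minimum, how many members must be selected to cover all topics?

3

M4, M5, M8 together cover {safety, hiring, ethics, training, budget, PR, logistics, IT, procurement, legal} — every topic.
No 2 of the 8 members cover everything (all 28 pairs fall short), so 3 is minimum.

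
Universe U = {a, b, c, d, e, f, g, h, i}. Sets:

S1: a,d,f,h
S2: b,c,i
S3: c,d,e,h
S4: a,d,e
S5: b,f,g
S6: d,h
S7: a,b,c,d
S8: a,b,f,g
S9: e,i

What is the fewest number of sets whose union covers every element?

3

S2, S3, S8 together cover {a, b, c, d, e, f, g, h, i} — every element.
No 2 of the 9 sets cover everything (all 36 pairs fall short), so 3 is minimum.
Greedy (largest uncovered first) would take S1, S2, S3, S5 — 4 sets — but 3 suffice.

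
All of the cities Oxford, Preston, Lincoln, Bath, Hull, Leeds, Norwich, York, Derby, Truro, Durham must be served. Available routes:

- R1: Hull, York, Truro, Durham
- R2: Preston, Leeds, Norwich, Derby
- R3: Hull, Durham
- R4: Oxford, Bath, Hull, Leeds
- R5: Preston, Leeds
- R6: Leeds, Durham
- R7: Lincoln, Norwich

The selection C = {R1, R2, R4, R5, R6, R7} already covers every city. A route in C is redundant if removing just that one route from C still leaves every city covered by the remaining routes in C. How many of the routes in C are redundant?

2

Drop R1: York, Truro uncovered — not redundant.
Drop R2: Derby uncovered — not redundant.
Drop R4: Oxford, Bath uncovered — not redundant.
Drop R5: the rest still cover every city — redundant.
Drop R6: the rest still cover every city — redundant.
Drop R7: Lincoln uncovered — not redundant.
2 redundant: R5, R6.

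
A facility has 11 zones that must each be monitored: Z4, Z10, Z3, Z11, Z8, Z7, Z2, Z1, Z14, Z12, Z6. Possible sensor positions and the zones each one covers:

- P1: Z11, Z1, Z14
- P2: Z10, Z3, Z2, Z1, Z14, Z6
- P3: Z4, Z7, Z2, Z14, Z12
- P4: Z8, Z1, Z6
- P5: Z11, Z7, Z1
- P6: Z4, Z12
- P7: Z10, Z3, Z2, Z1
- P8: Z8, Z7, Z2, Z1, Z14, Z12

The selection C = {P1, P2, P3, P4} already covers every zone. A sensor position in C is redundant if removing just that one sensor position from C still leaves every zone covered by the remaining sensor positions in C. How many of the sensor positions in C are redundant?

0

Drop P1: Z11 uncovered — not redundant.
Drop P2: Z10, Z3 uncovered — not redundant.
Drop P3: Z4, Z7, Z12 uncovered — not redundant.
Drop P4: Z8 uncovered — not redundant.
None of the sensor positions in C is redundant.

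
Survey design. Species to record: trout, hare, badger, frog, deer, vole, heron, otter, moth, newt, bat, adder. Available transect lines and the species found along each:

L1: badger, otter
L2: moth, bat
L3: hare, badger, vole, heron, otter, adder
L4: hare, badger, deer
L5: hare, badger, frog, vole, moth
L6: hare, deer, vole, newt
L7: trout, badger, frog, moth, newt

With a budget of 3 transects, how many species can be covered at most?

11

Choosing L2, L3, L7 covers {trout, hare, badger, frog, vole, heron, otter, moth, newt, bat, adder} — 11 species.
No choice of 3 transects does better; here deer is left uncovered.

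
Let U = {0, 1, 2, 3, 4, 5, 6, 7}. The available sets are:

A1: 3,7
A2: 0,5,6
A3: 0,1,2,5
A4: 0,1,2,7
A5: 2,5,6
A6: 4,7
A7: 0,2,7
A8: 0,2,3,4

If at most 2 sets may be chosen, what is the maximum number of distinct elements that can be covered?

6

Choosing A1, A3 covers {0, 1, 2, 3, 5, 7} — 6 elements.
No choice of 2 sets does better; here 4, 6 are left uncovered.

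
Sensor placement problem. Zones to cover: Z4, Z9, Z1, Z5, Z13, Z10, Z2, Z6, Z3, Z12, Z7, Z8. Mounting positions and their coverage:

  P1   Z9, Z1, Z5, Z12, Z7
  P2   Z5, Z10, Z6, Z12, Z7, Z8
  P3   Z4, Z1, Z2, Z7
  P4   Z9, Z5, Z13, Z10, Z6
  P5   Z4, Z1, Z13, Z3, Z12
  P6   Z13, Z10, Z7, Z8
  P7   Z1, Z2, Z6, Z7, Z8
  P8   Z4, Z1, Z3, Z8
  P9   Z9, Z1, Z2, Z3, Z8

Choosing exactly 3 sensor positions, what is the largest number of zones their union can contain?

Choosing P2, P5, P9 covers {Z4, Z9, Z1, Z5, Z13, Z10, Z2, Z6, Z3, Z12, Z7, Z8} — 12 zones.
That is all 12 zones.

12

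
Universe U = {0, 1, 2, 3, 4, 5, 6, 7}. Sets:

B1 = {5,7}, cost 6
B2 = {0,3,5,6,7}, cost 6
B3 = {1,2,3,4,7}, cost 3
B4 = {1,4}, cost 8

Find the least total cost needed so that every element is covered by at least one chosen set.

9

B2, B3 cover every element at cost 6 + 3 = 9.
Any cover uses at least 2 sets; among all covering selections none totals below 9.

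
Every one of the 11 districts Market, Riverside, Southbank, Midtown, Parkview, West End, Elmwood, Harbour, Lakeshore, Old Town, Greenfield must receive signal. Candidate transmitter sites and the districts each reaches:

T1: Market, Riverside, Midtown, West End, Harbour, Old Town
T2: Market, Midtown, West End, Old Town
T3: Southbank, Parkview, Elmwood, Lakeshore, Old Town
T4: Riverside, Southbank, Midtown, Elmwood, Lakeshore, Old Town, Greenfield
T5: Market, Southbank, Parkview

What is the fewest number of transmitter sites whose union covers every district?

3

T1, T3, T4 together cover {Market, Riverside, Southbank, Midtown, Parkview, West End, Elmwood, Harbour, Lakeshore, Old Town, Greenfield} — every district.
No 2 of the 5 transmitter sites cover everything (all 10 pairs fall short), so 3 is minimum.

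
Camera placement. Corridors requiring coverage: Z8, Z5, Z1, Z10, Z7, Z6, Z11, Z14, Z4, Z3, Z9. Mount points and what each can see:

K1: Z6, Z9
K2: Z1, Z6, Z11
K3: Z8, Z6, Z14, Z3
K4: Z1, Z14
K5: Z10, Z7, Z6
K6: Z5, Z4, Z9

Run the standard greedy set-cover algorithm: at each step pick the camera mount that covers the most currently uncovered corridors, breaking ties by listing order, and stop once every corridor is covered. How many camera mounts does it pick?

4

Pick 1: K3 covers 4 new corridors (Z8, Z6, Z14, Z3).
Pick 2: K6 covers 3 new corridors (Z5, Z4, Z9).
Pick 3: K2 covers 2 new corridors (Z1, Z11).
Pick 4: K5 covers 2 new corridors (Z10, Z7).
Greedy uses 4 camera mounts.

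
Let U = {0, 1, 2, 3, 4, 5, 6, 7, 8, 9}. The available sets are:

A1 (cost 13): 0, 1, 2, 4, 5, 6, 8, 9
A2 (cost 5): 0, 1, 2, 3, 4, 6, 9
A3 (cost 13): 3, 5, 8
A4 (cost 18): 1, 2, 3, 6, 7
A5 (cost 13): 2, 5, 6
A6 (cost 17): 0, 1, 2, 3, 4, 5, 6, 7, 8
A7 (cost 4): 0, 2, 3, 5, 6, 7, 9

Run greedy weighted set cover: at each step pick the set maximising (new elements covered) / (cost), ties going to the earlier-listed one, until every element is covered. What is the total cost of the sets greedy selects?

22

Pick 1: A7 adds 7 new (0, 2, 3, 5, 6, 7, 9) at cost 4 (ratio 7/4).
Pick 2: A2 adds 2 new (1, 4) at cost 5 (ratio 2/5).
Pick 3: A1 adds 1 new (8) at cost 13 (ratio 1/13).
Greedy total cost: 4 + 5 + 13 = 22. (The true optimum is 17, so greedy overshoots here.)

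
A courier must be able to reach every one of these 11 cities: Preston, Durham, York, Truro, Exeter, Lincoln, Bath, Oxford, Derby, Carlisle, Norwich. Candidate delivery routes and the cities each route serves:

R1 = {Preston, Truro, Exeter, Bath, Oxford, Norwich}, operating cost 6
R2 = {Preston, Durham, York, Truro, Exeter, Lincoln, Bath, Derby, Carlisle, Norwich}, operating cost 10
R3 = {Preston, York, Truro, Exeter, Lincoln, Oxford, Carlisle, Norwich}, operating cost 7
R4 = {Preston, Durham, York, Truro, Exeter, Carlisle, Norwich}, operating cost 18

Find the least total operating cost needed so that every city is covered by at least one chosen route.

R1, R2 cover every city at operating cost 6 + 10 = 16.
Any cover uses at least 2 routes; among all covering selections none totals below 16.

16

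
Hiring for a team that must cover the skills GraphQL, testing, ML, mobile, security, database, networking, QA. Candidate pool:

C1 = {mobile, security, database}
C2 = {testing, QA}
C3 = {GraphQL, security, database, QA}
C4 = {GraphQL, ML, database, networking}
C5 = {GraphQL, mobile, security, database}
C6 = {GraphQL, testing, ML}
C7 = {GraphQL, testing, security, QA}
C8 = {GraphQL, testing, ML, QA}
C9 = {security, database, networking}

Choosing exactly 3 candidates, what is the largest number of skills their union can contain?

8

Choosing C1, C2, C4 covers {GraphQL, testing, ML, mobile, security, database, networking, QA} — 8 skills.
That is all 8 skills.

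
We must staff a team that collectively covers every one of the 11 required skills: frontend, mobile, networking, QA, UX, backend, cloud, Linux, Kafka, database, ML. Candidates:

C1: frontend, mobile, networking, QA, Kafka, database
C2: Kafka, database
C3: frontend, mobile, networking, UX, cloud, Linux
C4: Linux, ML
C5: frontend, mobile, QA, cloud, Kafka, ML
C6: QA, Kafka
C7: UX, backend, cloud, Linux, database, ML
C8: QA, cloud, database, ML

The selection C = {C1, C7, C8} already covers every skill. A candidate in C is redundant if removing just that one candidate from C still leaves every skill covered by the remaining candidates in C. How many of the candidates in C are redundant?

1

Drop C1: frontend, mobile, networking, Kafka uncovered — not redundant.
Drop C7: UX, backend, Linux uncovered — not redundant.
Drop C8: the rest still cover every skill — redundant.
1 redundant: C8.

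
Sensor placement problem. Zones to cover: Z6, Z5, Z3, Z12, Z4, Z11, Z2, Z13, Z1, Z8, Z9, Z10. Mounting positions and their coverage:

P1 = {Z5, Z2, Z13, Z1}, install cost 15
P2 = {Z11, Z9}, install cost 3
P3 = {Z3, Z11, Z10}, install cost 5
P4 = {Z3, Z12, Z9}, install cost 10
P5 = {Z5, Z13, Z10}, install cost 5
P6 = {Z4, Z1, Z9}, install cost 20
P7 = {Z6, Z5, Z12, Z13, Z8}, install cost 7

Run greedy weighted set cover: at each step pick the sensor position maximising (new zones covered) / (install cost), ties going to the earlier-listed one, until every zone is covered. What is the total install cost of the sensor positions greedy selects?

Pick 1: P7 adds 5 new (Z6, Z5, Z12, Z13, Z8) at install cost 7 (ratio 5/7).
Pick 2: P2 adds 2 new (Z11, Z9) at install cost 3 (ratio 2/3).
Pick 3: P3 adds 2 new (Z3, Z10) at install cost 5 (ratio 2/5).
Pick 4: P1 adds 2 new (Z2, Z1) at install cost 15 (ratio 2/15).
Pick 5: P6 adds 1 new (Z4) at install cost 20 (ratio 1/20).
Greedy total install cost: 7 + 3 + 5 + 15 + 20 = 50. (The true optimum is 47, so greedy overshoots here.)

50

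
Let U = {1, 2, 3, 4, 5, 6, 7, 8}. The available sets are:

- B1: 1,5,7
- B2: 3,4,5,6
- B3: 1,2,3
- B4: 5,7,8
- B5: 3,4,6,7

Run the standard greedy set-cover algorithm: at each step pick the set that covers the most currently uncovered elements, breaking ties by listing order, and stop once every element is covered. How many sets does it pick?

Pick 1: B2 covers 4 new elements (3, 4, 5, 6).
Pick 2: B1 covers 2 new elements (1, 7).
Pick 3: B3 covers 1 new elements (2).
Pick 4: B4 covers 1 new elements (8).
Greedy uses 4 sets. (The true minimum is 3.)

4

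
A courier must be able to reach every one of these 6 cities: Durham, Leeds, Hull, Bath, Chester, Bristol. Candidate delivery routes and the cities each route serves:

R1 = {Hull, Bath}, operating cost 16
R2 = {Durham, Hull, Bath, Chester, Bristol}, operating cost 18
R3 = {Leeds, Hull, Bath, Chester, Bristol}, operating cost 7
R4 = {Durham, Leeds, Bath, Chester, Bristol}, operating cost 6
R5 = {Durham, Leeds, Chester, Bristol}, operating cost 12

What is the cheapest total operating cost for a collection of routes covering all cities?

13

R3, R4 cover every city at operating cost 7 + 6 = 13.
Any cover uses at least 2 routes; among all covering selections none totals below 13.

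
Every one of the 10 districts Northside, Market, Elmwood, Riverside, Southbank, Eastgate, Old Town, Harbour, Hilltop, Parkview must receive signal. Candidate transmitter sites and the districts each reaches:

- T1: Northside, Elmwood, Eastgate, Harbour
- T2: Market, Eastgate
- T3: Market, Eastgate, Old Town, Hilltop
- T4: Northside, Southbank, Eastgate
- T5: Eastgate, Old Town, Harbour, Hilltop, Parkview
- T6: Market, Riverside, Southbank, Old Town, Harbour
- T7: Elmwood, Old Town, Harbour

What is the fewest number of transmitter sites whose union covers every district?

3

T1, T5, T6 together cover {Northside, Market, Elmwood, Riverside, Southbank, Eastgate, Old Town, Harbour, Hilltop, Parkview} — every district.
No 2 of the 7 transmitter sites cover everything (all 21 pairs fall short), so 3 is minimum.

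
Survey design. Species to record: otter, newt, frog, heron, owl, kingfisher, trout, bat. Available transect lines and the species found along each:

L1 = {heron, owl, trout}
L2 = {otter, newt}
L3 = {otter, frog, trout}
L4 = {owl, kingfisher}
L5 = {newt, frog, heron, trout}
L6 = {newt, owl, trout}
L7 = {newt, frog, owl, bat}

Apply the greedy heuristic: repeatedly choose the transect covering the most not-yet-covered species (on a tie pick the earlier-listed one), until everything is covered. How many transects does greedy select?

Pick 1: L5 covers 4 new species (newt, frog, heron, trout).
Pick 2: L4 covers 2 new species (owl, kingfisher).
Pick 3: L2 covers 1 new species (otter).
Pick 4: L7 covers 1 new species (bat).
Greedy uses 4 transects.

4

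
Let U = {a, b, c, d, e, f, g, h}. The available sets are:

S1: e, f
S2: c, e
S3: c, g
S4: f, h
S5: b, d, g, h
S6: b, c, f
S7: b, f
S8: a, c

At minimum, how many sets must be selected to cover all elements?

3

S1, S5, S8 together cover {a, b, c, d, e, f, g, h} — every element.
No 2 of the 8 sets cover everything (all 28 pairs fall short), so 3 is minimum.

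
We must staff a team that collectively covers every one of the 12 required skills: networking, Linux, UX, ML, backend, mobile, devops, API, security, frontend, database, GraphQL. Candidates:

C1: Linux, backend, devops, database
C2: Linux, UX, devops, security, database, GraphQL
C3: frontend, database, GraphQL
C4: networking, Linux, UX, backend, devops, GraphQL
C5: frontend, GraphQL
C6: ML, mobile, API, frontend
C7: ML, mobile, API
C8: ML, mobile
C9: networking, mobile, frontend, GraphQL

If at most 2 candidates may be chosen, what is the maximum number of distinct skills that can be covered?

Choosing C2, C6 covers {Linux, UX, ML, mobile, devops, API, security, frontend, database, GraphQL} — 10 skills.
No choice of 2 candidates does better; here networking, backend are left uncovered.

10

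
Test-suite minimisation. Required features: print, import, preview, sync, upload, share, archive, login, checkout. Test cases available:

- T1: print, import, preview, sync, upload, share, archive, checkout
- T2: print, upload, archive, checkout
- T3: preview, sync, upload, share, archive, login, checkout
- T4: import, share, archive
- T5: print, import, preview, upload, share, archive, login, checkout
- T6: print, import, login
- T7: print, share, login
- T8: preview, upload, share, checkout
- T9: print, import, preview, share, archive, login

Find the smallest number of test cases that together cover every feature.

T1, T3 together cover {print, import, preview, sync, upload, share, archive, login, checkout} — every feature.
No single test case contains all 9 features, so 2 is optimal.

2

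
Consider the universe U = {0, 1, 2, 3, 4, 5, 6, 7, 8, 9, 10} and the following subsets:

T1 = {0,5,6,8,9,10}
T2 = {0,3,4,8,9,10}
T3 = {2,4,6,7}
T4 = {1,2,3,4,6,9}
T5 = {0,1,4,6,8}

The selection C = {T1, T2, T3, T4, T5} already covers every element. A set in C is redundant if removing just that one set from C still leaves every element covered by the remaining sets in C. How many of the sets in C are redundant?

Drop T1: 5 uncovered — not redundant.
Drop T2: the rest still cover every element — redundant.
Drop T3: 7 uncovered — not redundant.
Drop T4: the rest still cover every element — redundant.
Drop T5: the rest still cover every element — redundant.
3 redundant: T2, T4, T5.

3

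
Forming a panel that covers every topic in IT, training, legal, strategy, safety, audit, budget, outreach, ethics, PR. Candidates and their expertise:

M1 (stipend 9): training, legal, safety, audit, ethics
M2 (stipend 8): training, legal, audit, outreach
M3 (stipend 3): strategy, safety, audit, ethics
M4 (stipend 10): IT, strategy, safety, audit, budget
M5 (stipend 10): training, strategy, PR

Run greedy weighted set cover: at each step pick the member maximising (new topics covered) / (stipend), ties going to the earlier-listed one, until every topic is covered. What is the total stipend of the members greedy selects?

31

Pick 1: M3 adds 4 new (strategy, safety, audit, ethics) at stipend 3 (ratio 4/3).
Pick 2: M2 adds 3 new (training, legal, outreach) at stipend 8 (ratio 3/8).
Pick 3: M4 adds 2 new (IT, budget) at stipend 10 (ratio 2/10).
Pick 4: M5 adds 1 new (PR) at stipend 10 (ratio 1/10).
Greedy total stipend: 3 + 8 + 10 + 10 = 31.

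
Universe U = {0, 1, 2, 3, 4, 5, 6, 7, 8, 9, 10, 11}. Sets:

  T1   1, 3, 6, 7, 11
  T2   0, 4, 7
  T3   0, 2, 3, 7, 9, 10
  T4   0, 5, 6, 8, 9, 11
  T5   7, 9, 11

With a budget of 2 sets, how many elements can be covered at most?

Choosing T3, T4 covers {0, 2, 3, 5, 6, 7, 8, 9, 10, 11} — 10 elements.
No choice of 2 sets does better; here 1, 4 are left uncovered.

10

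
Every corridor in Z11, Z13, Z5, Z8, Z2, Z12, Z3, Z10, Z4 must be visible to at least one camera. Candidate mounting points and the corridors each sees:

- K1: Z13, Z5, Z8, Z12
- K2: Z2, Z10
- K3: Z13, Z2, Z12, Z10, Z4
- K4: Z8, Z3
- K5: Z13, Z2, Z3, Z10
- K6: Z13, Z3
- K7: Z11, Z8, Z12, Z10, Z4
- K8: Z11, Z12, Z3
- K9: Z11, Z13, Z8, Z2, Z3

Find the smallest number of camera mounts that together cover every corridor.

K1, K3, K8 together cover {Z11, Z13, Z5, Z8, Z2, Z12, Z3, Z10, Z4} — every corridor.
No 2 of the 9 camera mounts cover everything (all 36 pairs fall short), so 3 is minimum.

3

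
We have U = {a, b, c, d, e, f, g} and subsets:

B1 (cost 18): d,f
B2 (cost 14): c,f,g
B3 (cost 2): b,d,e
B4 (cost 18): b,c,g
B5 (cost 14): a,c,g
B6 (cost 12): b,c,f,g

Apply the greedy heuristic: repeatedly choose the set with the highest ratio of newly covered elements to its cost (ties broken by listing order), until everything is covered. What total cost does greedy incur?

Pick 1: B3 adds 3 new (b, d, e) at cost 2 (ratio 3/2).
Pick 2: B6 adds 3 new (c, f, g) at cost 12 (ratio 3/12).
Pick 3: B5 adds 1 new (a) at cost 14 (ratio 1/14).
Greedy total cost: 2 + 12 + 14 = 28.

28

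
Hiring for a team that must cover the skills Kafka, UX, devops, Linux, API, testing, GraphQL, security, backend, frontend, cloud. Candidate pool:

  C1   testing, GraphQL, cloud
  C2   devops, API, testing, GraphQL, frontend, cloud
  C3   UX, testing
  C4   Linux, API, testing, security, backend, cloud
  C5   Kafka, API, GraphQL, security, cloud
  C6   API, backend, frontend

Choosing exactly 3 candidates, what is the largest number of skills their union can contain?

Choosing C2, C3, C4 covers {UX, devops, Linux, API, testing, GraphQL, security, backend, frontend, cloud} — 10 skills.
No choice of 3 candidates does better; here Kafka is left uncovered.

10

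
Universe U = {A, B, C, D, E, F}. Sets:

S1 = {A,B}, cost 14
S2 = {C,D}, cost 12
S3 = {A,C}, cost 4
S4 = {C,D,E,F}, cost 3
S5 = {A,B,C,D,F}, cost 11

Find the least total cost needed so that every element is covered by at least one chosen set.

S4, S5 cover every element at cost 3 + 11 = 14.
Any cover uses at least 2 sets; among all covering selections none totals below 14.

14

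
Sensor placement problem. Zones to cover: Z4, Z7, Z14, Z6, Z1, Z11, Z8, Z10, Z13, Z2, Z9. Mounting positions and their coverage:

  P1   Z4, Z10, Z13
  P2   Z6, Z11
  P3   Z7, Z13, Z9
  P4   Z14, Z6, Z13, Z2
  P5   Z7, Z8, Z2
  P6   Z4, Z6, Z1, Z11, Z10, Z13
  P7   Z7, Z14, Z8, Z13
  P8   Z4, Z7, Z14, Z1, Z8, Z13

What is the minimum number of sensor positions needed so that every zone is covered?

4

P3, P4, P5, P6 together cover {Z4, Z7, Z14, Z6, Z1, Z11, Z8, Z10, Z13, Z2, Z9} — every zone.
No 3 of the 8 sensor positions cover everything (all 56 triples fall short), so 4 is minimum.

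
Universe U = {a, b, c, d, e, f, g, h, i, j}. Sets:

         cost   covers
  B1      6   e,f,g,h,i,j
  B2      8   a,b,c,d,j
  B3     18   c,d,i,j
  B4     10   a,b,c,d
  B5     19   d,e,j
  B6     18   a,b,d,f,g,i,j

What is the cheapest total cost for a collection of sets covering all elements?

B1, B2 cover every element at cost 6 + 8 = 14.
Any cover uses at least 2 sets; among all covering selections none totals below 14.

14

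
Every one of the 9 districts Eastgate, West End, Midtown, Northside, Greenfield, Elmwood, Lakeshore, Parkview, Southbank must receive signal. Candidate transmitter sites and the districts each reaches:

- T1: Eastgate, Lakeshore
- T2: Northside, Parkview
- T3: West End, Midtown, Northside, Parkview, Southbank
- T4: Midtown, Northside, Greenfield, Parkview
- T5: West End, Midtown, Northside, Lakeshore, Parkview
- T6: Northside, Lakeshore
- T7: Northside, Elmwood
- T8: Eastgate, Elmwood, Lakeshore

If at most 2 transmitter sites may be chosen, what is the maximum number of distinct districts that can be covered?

8

Choosing T3, T8 covers {Eastgate, West End, Midtown, Northside, Elmwood, Lakeshore, Parkview, Southbank} — 8 districts.
No choice of 2 transmitter sites does better; here Greenfield is left uncovered.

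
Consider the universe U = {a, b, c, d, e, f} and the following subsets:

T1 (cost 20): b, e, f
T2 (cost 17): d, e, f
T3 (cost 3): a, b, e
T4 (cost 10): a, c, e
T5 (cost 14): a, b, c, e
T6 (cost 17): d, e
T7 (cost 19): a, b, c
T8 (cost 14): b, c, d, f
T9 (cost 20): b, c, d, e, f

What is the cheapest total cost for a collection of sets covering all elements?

17

T3, T8 cover every element at cost 3 + 14 = 17.
Any cover uses at least 2 sets; among all covering selections none totals below 17.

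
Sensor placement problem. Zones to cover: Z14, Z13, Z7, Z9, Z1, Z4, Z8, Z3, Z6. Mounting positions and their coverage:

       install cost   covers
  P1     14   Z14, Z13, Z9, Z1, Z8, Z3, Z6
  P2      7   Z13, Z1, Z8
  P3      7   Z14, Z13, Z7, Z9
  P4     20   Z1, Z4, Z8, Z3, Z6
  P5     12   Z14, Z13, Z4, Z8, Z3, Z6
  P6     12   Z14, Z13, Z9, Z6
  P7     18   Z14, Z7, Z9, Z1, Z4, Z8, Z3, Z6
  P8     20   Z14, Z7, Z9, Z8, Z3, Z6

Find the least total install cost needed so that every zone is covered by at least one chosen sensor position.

P2, P7 cover every zone at install cost 7 + 18 = 25.
Any cover uses at least 2 sensor positions; among all covering selections none totals below 25.
Greedy by coverage-per-install cost would pick P3, P5, P2 for 26 — worse than the optimum 25.

25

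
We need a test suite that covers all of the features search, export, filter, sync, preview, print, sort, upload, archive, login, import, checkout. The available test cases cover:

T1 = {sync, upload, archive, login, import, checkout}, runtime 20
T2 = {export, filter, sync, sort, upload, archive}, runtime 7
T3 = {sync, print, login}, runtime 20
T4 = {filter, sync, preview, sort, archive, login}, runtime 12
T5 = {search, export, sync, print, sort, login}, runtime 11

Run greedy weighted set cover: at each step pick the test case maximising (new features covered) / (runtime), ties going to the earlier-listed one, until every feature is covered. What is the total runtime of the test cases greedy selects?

Pick 1: T2 adds 6 new (export, filter, sync, sort, upload, archive) at runtime 7 (ratio 6/7).
Pick 2: T5 adds 3 new (search, print, login) at runtime 11 (ratio 3/11).
Pick 3: T1 adds 2 new (import, checkout) at runtime 20 (ratio 2/20).
Pick 4: T4 adds 1 new (preview) at runtime 12 (ratio 1/12).
Greedy total runtime: 7 + 11 + 20 + 12 = 50. (The true optimum is 43, so greedy overshoots here.)

50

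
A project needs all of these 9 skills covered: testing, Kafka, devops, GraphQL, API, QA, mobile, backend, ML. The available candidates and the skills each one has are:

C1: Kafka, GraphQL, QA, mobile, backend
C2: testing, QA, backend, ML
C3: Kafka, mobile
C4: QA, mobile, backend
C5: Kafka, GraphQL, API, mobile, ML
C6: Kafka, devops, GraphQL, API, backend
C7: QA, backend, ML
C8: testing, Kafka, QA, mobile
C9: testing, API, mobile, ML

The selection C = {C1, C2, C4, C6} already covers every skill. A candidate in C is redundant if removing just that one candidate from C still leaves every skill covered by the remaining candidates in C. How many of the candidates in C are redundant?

Drop C1: the rest still cover every skill — redundant.
Drop C2: testing, ML uncovered — not redundant.
Drop C4: the rest still cover every skill — redundant.
Drop C6: devops, API uncovered — not redundant.
2 redundant: C1, C4.

2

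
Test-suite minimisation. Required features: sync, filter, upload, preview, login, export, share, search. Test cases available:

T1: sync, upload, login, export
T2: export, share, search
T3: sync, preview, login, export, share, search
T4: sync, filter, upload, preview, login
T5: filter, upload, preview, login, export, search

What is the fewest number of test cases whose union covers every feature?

2

T2, T4 together cover {sync, filter, upload, preview, login, export, share, search} — every feature.
No single test case contains all 8 features, so 2 is optimal.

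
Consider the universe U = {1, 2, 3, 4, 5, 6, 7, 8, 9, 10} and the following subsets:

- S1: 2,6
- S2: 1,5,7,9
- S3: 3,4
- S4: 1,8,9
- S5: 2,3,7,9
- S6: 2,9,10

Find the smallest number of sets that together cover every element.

S1, S2, S3, S4, S6 together cover {1, 2, 3, 4, 5, 6, 7, 8, 9, 10} — every element.
No 4 of the 6 sets cover everything (all 15 size-4 selections fall short), so 5 is minimum.

5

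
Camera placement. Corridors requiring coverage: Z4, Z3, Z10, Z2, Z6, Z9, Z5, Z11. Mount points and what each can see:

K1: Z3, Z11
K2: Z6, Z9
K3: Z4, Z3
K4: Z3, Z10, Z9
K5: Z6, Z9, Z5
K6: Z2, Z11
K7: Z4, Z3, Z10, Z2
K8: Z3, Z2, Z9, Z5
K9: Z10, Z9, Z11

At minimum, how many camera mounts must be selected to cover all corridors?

3

K1, K5, K7 together cover {Z4, Z3, Z10, Z2, Z6, Z9, Z5, Z11} — every corridor.
No 2 of the 9 camera mounts cover everything (all 36 pairs fall short), so 3 is minimum.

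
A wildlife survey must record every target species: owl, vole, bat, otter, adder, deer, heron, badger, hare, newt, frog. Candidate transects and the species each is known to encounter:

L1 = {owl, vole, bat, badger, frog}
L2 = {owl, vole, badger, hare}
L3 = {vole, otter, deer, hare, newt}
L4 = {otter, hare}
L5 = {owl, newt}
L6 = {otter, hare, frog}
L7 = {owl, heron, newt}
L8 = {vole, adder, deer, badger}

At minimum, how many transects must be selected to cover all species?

4

L1, L3, L7, L8 together cover {owl, vole, bat, otter, adder, deer, heron, badger, hare, newt, frog} — every species.
No 3 of the 8 transects cover everything (all 56 triples fall short), so 4 is minimum.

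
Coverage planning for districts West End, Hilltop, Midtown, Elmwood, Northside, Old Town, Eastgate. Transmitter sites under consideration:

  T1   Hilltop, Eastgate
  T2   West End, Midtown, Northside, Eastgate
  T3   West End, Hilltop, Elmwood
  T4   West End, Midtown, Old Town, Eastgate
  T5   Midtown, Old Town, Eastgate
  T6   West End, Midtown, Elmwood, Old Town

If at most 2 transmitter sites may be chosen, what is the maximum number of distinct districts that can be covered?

6

Choosing T1, T6 covers {West End, Hilltop, Midtown, Elmwood, Old Town, Eastgate} — 6 districts.
No choice of 2 transmitter sites does better; here Northside is left uncovered.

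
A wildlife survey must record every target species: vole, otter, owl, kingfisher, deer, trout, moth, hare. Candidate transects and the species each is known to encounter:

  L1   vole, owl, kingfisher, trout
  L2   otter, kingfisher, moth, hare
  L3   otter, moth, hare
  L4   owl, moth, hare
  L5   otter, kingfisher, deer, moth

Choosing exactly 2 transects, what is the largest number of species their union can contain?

7

Choosing L1, L2 covers {vole, otter, owl, kingfisher, trout, moth, hare} — 7 species.
No choice of 2 transects does better; here deer is left uncovered.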